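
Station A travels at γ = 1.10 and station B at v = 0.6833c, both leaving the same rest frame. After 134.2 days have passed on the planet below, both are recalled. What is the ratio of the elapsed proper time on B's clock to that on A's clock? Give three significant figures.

A: γ = 1.10. B: γ = 1/√(1 − 0.6833²) = 1/√0.5331 = 1.370.
τ_A/τ_B = γ_B/γ_A = 1.370/1.100 = 1.245, so τ_B/τ_A = 0.8032.

τ_B/τ_A = 0.803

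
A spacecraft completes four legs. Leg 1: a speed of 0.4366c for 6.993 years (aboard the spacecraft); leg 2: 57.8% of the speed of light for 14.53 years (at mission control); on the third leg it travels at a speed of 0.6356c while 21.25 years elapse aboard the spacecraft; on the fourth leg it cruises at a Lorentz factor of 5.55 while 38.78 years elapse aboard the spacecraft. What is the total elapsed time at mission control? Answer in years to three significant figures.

Δt = 265 years

Leg 1: γ = 1/√(1 − 0.4366²) = 1/√0.8094 = 1.112; Δt_1 = 1.112 × 6.993 = 7.773 years.
Leg 2: 14.53 years is already measured at mission control.
Leg 3: γ = 1/√(1 − 0.6356²) = 1/√0.5960 = 1.295; Δt_3 = 1.295 × 21.25 = 27.53 years.
Leg 4: γ = 5.55; Δt_4 = 5.550 × 38.78 = 215.2 years.
Total: 7.773 + 14.53 + 27.53 + 215.2 years.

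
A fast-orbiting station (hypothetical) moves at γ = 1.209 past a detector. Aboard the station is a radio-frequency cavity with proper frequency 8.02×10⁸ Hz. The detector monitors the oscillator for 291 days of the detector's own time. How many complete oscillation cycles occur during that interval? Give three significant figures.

N = 1.67×10¹⁶

γ = 1.209
During 291 days of lab time, the oscillator's proper time advances by τ = Δt/γ = 291/1.209 = 240.7 days = 2.080×10⁷ s.
N = f × τ = 8.02×10⁸ × 2.080×10⁷ = 1.668×10¹⁶.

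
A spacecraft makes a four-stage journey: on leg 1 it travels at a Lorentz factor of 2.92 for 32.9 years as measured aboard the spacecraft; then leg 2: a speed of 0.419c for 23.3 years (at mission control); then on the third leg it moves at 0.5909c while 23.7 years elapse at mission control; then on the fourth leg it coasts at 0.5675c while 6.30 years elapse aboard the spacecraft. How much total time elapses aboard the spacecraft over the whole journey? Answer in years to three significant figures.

τ = 79.5 years

Leg 1: 32.9 years is already measured aboard the spacecraft.
Leg 2: γ = 1/√(1 − 0.419²) = 1/√0.8244 = 1.101; τ_2 = 23.3/1.101 = 21.16 years.
Leg 3: γ = 1/√(1 − 0.5909²) = 1/√0.6508 = 1.240; τ_3 = 23.7/1.240 = 19.12 years.
Leg 4: 6.30 years is already measured aboard the spacecraft.
Total: 32.90 + 21.16 + 19.12 + 6.300 years.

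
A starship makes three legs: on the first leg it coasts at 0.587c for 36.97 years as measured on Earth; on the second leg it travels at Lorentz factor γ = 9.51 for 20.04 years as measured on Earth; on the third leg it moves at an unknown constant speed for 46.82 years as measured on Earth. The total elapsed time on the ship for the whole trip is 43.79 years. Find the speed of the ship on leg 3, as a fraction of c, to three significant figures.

Leg 1: γ = 1/√(1 − 0.587²) = 1/√0.6554 = 1.235; τ_1 = 36.97/1.235 = 29.93 years.
Leg 2: γ = 9.51; τ_2 = 20.04/9.510 = 2.107 years.
Leg 3: speed unknown; τ_3 = 46.82/γ_3.
Total proper time: 29.93 + 2.107 + τ_3 = 43.79, so τ_3 = 43.79 − 32.04 = 11.75 years.
γ_3 = 46.82/11.75 = 3.984; β = √(1 − 1/γ²) = √0.9370.

β = 0.968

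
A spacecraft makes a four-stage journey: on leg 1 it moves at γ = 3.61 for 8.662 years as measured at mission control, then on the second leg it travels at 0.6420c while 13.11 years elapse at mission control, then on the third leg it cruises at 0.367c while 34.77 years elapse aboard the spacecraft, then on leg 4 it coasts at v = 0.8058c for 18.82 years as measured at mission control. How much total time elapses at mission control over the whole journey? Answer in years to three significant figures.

Leg 1: 8.662 years is already measured at mission control.
Leg 2: 13.11 years is already measured at mission control.
Leg 3: γ = 1/√(1 − 0.367²) = 1/√0.8653 = 1.075; Δt_3 = 1.075 × 34.77 = 37.38 years.
Leg 4: 18.82 years is already measured at mission control.
Total: 8.662 + 13.11 + 37.38 + 18.82 years.

Δt = 78.0 years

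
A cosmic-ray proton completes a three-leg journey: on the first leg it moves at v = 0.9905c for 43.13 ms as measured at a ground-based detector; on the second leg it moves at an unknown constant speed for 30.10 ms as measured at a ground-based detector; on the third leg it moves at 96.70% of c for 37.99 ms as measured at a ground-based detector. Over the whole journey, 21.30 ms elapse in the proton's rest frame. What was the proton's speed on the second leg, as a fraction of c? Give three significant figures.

Leg 1: γ = 1/√(1 − 0.9905²) = 1/√0.01891 = 7.272; τ_1 = 43.13/7.272 = 5.931 ms.
Leg 2: speed unknown; τ_2 = 30.10/γ_2.
Leg 3: β = 0.9670; γ = 1/√(1 − 0.9670²) = 1/√0.06491 = 3.925; τ_3 = 37.99/3.925 = 9.679 ms.
Total proper time: 5.931 + τ_2 + 9.679 = 21.30, so τ_2 = 21.30 − 15.61 = 5.690 ms.
γ_2 = 30.10/5.690 = 5.290; β = √(1 − 1/γ²) = √0.9643.

β = 0.982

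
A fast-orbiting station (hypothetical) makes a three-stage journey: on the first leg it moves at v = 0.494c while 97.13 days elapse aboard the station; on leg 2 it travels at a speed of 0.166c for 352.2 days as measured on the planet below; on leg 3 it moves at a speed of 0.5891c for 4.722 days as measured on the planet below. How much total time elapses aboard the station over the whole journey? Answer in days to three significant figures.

Leg 1: 97.13 days is already measured aboard the station.
Leg 2: γ = 1/√(1 − 0.166²) = 1/√0.9724 = 1.014; τ_2 = 352.2/1.014 = 347.3 days.
Leg 3: γ = 1/√(1 − 0.5891²) = 1/√0.6530 = 1.238; τ_3 = 4.722/1.238 = 3.816 days.
Total: 97.13 + 347.3 + 3.816 days.

τ = 448 days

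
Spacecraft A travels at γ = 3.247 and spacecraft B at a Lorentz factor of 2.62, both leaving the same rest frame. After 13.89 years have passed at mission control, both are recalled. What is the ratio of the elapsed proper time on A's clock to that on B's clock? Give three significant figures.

τ_A/τ_B = 0.807

A: γ = 3.247. B: γ = 2.62.
τ_A/τ_B = γ_B/γ_A = 2.620/3.247 = 0.8069, so τ_A/τ_B = 0.8069.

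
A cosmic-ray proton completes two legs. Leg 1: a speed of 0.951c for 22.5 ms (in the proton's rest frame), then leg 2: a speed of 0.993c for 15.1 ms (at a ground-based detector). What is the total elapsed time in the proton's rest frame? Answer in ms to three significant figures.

Leg 1: 22.5 ms is already measured in the proton's rest frame.
Leg 2: γ = 1/√(1 − 0.993²) = 1/√0.01395 = 8.466; τ_2 = 15.1/8.466 = 1.784 ms.
Total: 22.50 + 1.784 ms.

τ = 24.3 ms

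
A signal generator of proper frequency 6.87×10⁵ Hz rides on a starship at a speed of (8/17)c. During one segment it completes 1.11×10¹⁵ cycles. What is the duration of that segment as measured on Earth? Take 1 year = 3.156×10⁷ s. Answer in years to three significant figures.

γ = 1/√(1 − (8/17)²) = 17/15 ≈ 1.133
Proper time for N cycles: τ = N/f = 1.11×10¹⁵/(6.87×10⁵) = 1.616×10⁹ s = 51.20 years.
Lab-frame duration Δt = γτ = 1.133 × 51.20 = 58.02 years.

Δt = 58.0 years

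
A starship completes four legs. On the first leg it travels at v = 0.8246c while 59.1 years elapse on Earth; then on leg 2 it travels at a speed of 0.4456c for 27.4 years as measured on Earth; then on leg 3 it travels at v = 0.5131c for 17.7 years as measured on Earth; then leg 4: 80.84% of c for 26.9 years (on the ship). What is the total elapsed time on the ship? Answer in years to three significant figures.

τ = 100 years

Leg 1: γ = 1/√(1 − 0.8246²) = 1/√0.3200 = 1.768; τ_1 = 59.1/1.768 = 33.43 years.
Leg 2: γ = 1/√(1 − 0.4456²) = 1/√0.8014 = 1.117; τ_2 = 27.4/1.117 = 24.53 years.
Leg 3: γ = 1/√(1 − 0.5131²) = 1/√0.7367 = 1.165; τ_3 = 17.7/1.165 = 15.19 years.
Leg 4: 26.9 years is already measured on the ship.
Total: 33.43 + 24.53 + 15.19 + 26.90 years.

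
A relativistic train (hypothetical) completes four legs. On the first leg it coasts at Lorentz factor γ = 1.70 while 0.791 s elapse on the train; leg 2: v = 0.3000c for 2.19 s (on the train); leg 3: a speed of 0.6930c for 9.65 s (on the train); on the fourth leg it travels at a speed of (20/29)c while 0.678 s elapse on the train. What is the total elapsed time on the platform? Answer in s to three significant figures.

Leg 1: γ = 1.70; Δt_1 = 1.700 × 0.791 = 1.345 s.
Leg 2: γ = 1/√(1 − 0.3000²) = 1/√0.9100 = 1.048; Δt_2 = 1.048 × 2.19 = 2.296 s.
Leg 3: γ = 1/√(1 − 0.6930²) = 1/√0.5198 = 1.387; Δt_3 = 1.387 × 9.65 = 13.39 s.
Leg 4: γ = 1/√(1 − (20/29)²) = 29/21 ≈ 1.381; Δt_4 = 1.381 × 0.678 = 0.9363 s.
Total: 1.345 + 2.296 + 13.39 + 0.9363 s.

Δt = 18.0 s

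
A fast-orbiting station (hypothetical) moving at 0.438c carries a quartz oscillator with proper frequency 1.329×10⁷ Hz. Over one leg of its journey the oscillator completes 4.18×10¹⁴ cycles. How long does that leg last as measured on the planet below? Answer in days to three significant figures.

Δt = 405 days

γ = 1/√(1 − 0.438²) = 1/√0.8082 = 1.112
Proper time for N cycles: τ = N/f = 4.18×10¹⁴/(1.329×10⁷) = 3.145×10⁷ s = 364.0 days.
Lab-frame duration Δt = γτ = 1.112 × 364.0 = 404.9 days.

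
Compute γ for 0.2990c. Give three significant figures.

γ = 1.05

γ = 1/√(1 − 0.2990²) = 1/√0.9106 = 1.048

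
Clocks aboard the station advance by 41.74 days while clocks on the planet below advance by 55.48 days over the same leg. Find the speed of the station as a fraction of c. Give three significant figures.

The proper time is measured aboard the station (both events occur at the station's location); Δt is measured on the planet below. γ = Δt/τ = 55.48/41.74 = 1.329.
β = √(1 − 1/γ²) = √(1 − 0.5660) = √0.4340

v = 0.659c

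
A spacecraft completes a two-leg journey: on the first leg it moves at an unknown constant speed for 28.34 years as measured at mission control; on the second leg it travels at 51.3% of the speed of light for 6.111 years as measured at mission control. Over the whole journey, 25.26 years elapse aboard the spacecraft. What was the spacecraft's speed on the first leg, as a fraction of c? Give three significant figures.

Leg 1: speed unknown; τ_1 = 28.34/γ_1.
Leg 2: β = 0.513; γ = 1/√(1 − 0.513²) = 1/√0.7368 = 1.165; τ_2 = 6.111/1.165 = 5.246 years.
Total proper time: τ_1 + 5.246 = 25.26, so τ_1 = 25.26 − 5.246 = 20.01 years.
γ_1 = 28.34/20.01 = 1.416; β = √(1 − 1/γ²) = √0.5012.

β = 0.708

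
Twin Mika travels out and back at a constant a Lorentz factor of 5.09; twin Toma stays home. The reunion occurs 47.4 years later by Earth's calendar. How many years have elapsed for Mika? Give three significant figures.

γ = 5.09
Mika's clock measures proper time along the trip: τ = Δt/γ = 47.4/5.090 years.

τ = 9.31 years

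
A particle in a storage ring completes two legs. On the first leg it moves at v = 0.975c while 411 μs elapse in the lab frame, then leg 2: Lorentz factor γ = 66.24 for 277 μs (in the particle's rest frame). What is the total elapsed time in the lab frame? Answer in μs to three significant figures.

Leg 1: 411 μs is already measured in the lab frame.
Leg 2: γ = 66.24; Δt_2 = 66.24 × 277 = 1.835×10⁴ μs.
Total: 411.0 + 1.835×10⁴ μs.

Δt = 1.88×10⁴ μs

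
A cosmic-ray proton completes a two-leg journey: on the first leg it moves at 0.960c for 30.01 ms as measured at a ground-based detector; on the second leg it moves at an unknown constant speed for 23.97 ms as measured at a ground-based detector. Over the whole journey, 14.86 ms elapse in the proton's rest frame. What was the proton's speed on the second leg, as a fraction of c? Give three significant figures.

β = 0.963

Leg 1: γ = 1/√(1 − 0.960²) = 25/7 ≈ 3.571; τ_1 = 30.01/3.571 = 8.403 ms.
Leg 2: speed unknown; τ_2 = 23.97/γ_2.
Total proper time: 8.403 + τ_2 = 14.86, so τ_2 = 14.86 − 8.403 = 6.457 ms.
γ_2 = 23.97/6.457 = 3.712; β = √(1 − 1/γ²) = √0.9274.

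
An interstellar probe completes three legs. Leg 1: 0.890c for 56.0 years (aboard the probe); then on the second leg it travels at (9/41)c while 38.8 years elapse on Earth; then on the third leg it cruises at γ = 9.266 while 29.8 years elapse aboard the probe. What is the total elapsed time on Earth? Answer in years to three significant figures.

Leg 1: γ = 1/√(1 − 0.890²) = 1/√0.2079 = 2.193; Δt_1 = 2.193 × 56.0 = 122.8 years.
Leg 2: 38.8 years is already measured on Earth.
Leg 3: γ = 9.266; Δt_3 = 9.266 × 29.8 = 276.1 years.
Total: 122.8 + 38.80 + 276.1 years.

Δt = 438 years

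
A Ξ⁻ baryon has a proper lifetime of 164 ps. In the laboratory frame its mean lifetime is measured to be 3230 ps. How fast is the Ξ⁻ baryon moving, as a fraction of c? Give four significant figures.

γ = Δt/τ₀ = 3230/164 = 19.70
β = √(1 − 1/γ²) = √(1 − 0.002578) = √0.9974

v = 0.9987c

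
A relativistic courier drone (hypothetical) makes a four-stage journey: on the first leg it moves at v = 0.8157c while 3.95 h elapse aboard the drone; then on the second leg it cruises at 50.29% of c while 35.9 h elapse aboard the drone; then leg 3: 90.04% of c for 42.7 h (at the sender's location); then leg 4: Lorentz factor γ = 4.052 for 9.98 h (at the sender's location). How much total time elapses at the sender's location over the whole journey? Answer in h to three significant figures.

Leg 1: γ = 1/√(1 − 0.8157²) = 1/√0.3346 = 1.729; Δt_1 = 1.729 × 3.95 = 6.828 h.
Leg 2: β = 0.5029; γ = 1/√(1 − 0.5029²) = 1/√0.7471 = 1.157; Δt_2 = 1.157 × 35.9 = 41.53 h.
Leg 3: 42.7 h is already measured at the sender's location.
Leg 4: 9.98 h is already measured at the sender's location.
Total: 6.828 + 41.53 + 42.70 + 9.980 h.

Δt = 101 h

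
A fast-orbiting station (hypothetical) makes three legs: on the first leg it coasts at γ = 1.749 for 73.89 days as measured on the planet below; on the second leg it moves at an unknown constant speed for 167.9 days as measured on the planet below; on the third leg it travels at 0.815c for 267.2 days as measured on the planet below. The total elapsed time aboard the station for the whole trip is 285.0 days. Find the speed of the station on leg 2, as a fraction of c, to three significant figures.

Leg 1: γ = 1.749; τ_1 = 73.89/1.749 = 42.25 days.
Leg 2: speed unknown; τ_2 = 167.9/γ_2.
Leg 3: γ = 1/√(1 − 0.815²) = 1/√0.3358 = 1.726; τ_3 = 267.2/1.726 = 154.8 days.
Total proper time: 42.25 + τ_2 + 154.8 = 285.0, so τ_2 = 285.0 − 197.1 = 87.92 days.
γ_2 = 167.9/87.92 = 1.910; β = √(1 − 1/γ²) = √0.7258.

β = 0.852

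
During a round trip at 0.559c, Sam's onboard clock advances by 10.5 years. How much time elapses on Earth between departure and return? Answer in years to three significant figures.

Δt = 12.7 years

γ = 1/√(1 − 0.559²) = 1/√0.6875 = 1.206
Earth-frame duration is the dilated interval: Δt = γτ = 1.206 × 10.5 years.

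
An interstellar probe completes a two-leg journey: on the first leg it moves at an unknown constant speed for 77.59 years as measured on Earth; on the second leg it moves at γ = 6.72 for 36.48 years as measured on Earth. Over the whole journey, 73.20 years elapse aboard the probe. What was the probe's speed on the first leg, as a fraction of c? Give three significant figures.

β = 0.487

Leg 1: speed unknown; τ_1 = 77.59/γ_1.
Leg 2: γ = 6.72; τ_2 = 36.48/6.720 = 5.429 years.
Total proper time: τ_1 + 5.429 = 73.20, so τ_1 = 73.20 − 5.429 = 67.77 years.
γ_1 = 77.59/67.77 = 1.145; β = √(1 − 1/γ²) = √0.2371.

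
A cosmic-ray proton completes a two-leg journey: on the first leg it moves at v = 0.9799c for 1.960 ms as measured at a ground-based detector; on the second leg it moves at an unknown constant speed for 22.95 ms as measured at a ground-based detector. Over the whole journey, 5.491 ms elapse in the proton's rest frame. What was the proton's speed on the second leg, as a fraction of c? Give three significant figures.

β = 0.975

Leg 1: γ = 1/√(1 − 0.9799²) = 1/√0.03980 = 5.013; τ_1 = 1.960/5.013 = 0.3910 ms.
Leg 2: speed unknown; τ_2 = 22.95/γ_2.
Total proper time: 0.3910 + τ_2 = 5.491, so τ_2 = 5.491 − 0.3910 = 5.100 ms.
γ_2 = 22.95/5.100 = 4.500; β = √(1 − 1/γ²) = √0.9506.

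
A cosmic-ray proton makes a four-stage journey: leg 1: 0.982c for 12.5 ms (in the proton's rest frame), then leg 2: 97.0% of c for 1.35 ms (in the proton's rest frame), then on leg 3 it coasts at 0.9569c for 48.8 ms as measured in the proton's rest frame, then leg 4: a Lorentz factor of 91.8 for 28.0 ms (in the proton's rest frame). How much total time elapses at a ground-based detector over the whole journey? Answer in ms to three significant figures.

Leg 1: γ = 1/√(1 − 0.982²) = 1/√0.03568 = 5.294; Δt_1 = 5.294 × 12.5 = 66.18 ms.
Leg 2: β = 0.970; γ = 1/√(1 − 0.970²) = 1/√0.05910 = 4.113; Δt_2 = 4.113 × 1.35 = 5.553 ms.
Leg 3: γ = 1/√(1 − 0.9569²) = 1/√0.08434 = 3.443; Δt_3 = 3.443 × 48.8 = 168.0 ms.
Leg 4: γ = 91.8; Δt_4 = 91.80 × 28.0 = 2570 ms.
Total: 66.18 + 5.553 + 168.0 + 2570 ms.

Δt = 2810 ms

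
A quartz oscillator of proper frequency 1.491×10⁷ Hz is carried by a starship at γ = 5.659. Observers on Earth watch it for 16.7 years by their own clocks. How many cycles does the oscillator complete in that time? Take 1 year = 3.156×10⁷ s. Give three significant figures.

N = 1.39×10¹⁵

γ = 5.659
During 16.7 years of lab time, the oscillator's proper time advances by τ = Δt/γ = 16.7/5.659 = 2.951 years = 9.314×10⁷ s.
N = f × τ = 1.491×10⁷ × 9.314×10⁷ = 1.389×10¹⁵.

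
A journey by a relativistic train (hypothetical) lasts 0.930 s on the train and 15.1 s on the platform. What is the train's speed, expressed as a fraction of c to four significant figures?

v = 0.9981c

The proper time is measured on the train (both events occur at the train's location); Δt is measured on the platform. γ = Δt/τ = 15.1/0.930 = 16.24.
β = √(1 − 1/γ²) = √(1 − 0.003793) = √0.9962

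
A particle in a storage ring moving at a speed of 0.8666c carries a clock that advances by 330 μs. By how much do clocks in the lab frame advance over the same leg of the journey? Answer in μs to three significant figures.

γ = 1/√(1 − 0.8666²) = 1/√0.2490 = 2.004
The interval measured in the particle's rest frame is the proper time (both events occur at the same place in that frame); the lab-frame interval is Δt = γτ = 2.004 × 330 μs.

Δt = 661 μs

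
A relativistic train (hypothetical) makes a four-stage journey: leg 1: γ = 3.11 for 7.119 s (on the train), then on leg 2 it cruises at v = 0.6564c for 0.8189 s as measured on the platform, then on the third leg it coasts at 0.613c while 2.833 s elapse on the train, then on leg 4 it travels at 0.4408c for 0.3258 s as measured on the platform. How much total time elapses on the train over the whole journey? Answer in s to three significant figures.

Leg 1: 7.119 s is already measured on the train.
Leg 2: γ = 1/√(1 − 0.6564²) = 1/√0.5691 = 1.326; τ_2 = 0.8189/1.326 = 0.6178 s.
Leg 3: 2.833 s is already measured on the train.
Leg 4: γ = 1/√(1 − 0.4408²) = 1/√0.8057 = 1.114; τ_4 = 0.3258/1.114 = 0.2924 s.
Total: 7.119 + 0.6178 + 2.833 + 0.2924 s.

τ = 10.9 s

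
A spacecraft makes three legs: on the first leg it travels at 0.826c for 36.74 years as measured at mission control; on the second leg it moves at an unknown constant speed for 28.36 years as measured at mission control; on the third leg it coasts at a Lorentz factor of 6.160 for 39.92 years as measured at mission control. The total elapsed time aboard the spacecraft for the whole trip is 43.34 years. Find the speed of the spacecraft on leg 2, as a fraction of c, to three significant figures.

β = 0.822

Leg 1: γ = 1/√(1 − 0.826²) = 1/√0.3177 = 1.774; τ_1 = 36.74/1.774 = 20.71 years.
Leg 2: speed unknown; τ_2 = 28.36/γ_2.
Leg 3: γ = 6.160; τ_3 = 39.92/6.160 = 6.481 years.
Total proper time: 20.71 + τ_2 + 6.481 = 43.34, so τ_2 = 43.34 − 27.19 = 16.15 years.
γ_2 = 28.36/16.15 = 1.756; β = √(1 − 1/γ²) = √0.6757.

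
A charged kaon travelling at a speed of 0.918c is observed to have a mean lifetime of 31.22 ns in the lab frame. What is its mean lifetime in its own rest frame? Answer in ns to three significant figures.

τ₀ = 12.4 ns

γ = 1/√(1 − 0.918²) = 1/√0.1573 = 2.522
The lab-frame lifetime is the dilated interval; the proper lifetime is τ₀ = Δt/γ = 31.22/2.522 ns.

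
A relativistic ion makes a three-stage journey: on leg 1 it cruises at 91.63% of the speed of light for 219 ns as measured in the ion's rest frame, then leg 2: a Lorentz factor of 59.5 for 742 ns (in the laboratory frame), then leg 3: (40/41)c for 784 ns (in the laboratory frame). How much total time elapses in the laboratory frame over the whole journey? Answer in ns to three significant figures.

Leg 1: β = 0.9163; γ = 1/√(1 − 0.9163²) = 1/√0.1604 = 2.497; Δt_1 = 2.497 × 219 = 546.8 ns.
Leg 2: 742 ns is already measured in the laboratory frame.
Leg 3: 784 ns is already measured in the laboratory frame.
Total: 546.8 + 742.0 + 784.0 ns.

Δt = 2070 ns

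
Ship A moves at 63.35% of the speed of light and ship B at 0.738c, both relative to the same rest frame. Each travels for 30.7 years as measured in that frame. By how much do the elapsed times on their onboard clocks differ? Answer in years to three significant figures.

|τ_A − τ_B| = 3.04 years

A: β = 0.6335; γ = 1/√(1 − 0.6335²) = 1/√0.5987 = 1.292; τ_A = 30.7/1.292 = 23.75 years.
B: γ = 1/√(1 − 0.738²) = 1/√0.4554 = 1.482; τ_B = 30.7/1.482 = 20.72 years.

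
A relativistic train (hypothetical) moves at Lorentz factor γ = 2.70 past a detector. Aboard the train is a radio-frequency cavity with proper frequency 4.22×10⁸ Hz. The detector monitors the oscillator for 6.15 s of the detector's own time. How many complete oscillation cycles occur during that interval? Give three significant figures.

N = 9.61×10⁸

γ = 2.70
During 6.15 s of lab time, the oscillator's proper time advances by τ = Δt/γ = 6.15/2.700 = 2.278 s = 2.278×10⁰ s.
N = f × τ = 4.22×10⁸ × 2.278×10⁰ = 9.612×10⁸.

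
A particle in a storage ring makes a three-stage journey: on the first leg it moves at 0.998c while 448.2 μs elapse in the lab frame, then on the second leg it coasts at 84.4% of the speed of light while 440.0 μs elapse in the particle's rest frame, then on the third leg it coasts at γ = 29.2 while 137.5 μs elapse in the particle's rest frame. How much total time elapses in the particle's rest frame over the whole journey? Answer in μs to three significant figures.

τ = 606 μs

Leg 1: γ = 1/√(1 − 0.998²) = 1/√0.003996 = 15.82; τ_1 = 448.2/15.82 = 28.33 μs.
Leg 2: 440.0 μs is already measured in the particle's rest frame.
Leg 3: 137.5 μs is already measured in the particle's rest frame.
Total: 28.33 + 440.0 + 137.5 μs.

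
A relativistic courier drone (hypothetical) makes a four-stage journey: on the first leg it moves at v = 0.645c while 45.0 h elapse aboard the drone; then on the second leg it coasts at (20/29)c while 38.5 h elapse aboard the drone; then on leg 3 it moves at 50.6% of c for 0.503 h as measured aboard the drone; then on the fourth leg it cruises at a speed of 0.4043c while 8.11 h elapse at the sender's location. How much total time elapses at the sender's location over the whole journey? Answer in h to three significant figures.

Leg 1: γ = 1/√(1 − 0.645²) = 1/√0.5840 = 1.309; Δt_1 = 1.309 × 45.0 = 58.89 h.
Leg 2: γ = 1/√(1 − (20/29)²) = 29/21 ≈ 1.381; Δt_2 = 1.381 × 38.5 = 53.17 h.
Leg 3: β = 0.506; γ = 1/√(1 − 0.506²) = 1/√0.7440 = 1.159; Δt_3 = 1.159 × 0.503 = 0.5832 h.
Leg 4: 8.11 h is already measured at the sender's location.
Total: 58.89 + 53.17 + 0.5832 + 8.110 h.

Δt = 121 h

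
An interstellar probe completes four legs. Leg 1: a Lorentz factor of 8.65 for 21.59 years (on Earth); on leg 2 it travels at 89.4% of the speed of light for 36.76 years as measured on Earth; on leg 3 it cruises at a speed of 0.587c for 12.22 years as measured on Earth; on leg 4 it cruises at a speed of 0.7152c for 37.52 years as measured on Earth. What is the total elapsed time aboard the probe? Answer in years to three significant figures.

τ = 55.1 years

Leg 1: γ = 8.65; τ_1 = 21.59/8.650 = 2.496 years.
Leg 2: β = 0.894; γ = 1/√(1 − 0.894²) = 1/√0.2008 = 2.232; τ_2 = 36.76/2.232 = 16.47 years.
Leg 3: γ = 1/√(1 − 0.587²) = 1/√0.6554 = 1.235; τ_3 = 12.22/1.235 = 9.893 years.
Leg 4: γ = 1/√(1 − 0.7152²) = 1/√0.4885 = 1.431; τ_4 = 37.52/1.431 = 26.22 years.
Total: 2.496 + 16.47 + 9.893 + 26.22 years.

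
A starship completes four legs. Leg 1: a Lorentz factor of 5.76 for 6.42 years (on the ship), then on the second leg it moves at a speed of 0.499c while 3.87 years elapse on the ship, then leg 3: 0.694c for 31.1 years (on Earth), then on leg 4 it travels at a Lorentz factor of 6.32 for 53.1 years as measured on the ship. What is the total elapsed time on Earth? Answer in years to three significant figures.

Δt = 408 years

Leg 1: γ = 5.76; Δt_1 = 5.760 × 6.42 = 36.98 years.
Leg 2: γ = 1/√(1 − 0.499²) = 1/√0.7510 = 1.154; Δt_2 = 1.154 × 3.87 = 4.466 years.
Leg 3: 31.1 years is already measured on Earth.
Leg 4: γ = 6.32; Δt_4 = 6.320 × 53.1 = 335.6 years.
Total: 36.98 + 4.466 + 31.10 + 335.6 years.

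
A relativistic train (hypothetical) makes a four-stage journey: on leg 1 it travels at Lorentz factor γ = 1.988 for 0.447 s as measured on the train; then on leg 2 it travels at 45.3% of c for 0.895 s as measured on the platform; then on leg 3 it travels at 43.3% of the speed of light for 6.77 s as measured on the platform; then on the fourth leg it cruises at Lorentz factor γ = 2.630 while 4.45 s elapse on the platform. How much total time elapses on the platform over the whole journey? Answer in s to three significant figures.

Δt = 13.0 s

Leg 1: γ = 1.988; Δt_1 = 1.988 × 0.447 = 0.8886 s.
Leg 2: 0.895 s is already measured on the platform.
Leg 3: 6.77 s is already measured on the platform.
Leg 4: 4.45 s is already measured on the platform.
Total: 0.8886 + 0.8950 + 6.770 + 4.450 s.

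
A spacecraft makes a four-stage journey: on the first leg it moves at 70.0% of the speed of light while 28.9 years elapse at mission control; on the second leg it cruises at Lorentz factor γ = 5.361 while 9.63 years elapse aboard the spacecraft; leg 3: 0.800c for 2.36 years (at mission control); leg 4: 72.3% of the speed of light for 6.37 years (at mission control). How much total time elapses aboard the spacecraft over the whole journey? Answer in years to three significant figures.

Leg 1: β = 0.700; γ = 1/√(1 − 0.700²) = 1/√0.5100 = 1.400; τ_1 = 28.9/1.400 = 20.64 years.
Leg 2: 9.63 years is already measured aboard the spacecraft.
Leg 3: γ = 1/√(1 − 0.800²) = 5/3 ≈ 1.667; τ_3 = 2.36/1.667 = 1.416 years.
Leg 4: β = 0.723; γ = 1/√(1 − 0.723²) = 1/√0.4773 = 1.447; τ_4 = 6.37/1.447 = 4.401 years.
Total: 20.64 + 9.630 + 1.416 + 4.401 years.

τ = 36.1 years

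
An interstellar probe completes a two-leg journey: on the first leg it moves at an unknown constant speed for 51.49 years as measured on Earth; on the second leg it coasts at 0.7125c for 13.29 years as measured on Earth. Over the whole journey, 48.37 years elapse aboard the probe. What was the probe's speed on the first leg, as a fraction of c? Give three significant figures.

Leg 1: speed unknown; τ_1 = 51.49/γ_1.
Leg 2: γ = 1/√(1 − 0.7125²) = 1/√0.4923 = 1.425; τ_2 = 13.29/1.425 = 9.325 years.
Total proper time: τ_1 + 9.325 = 48.37, so τ_1 = 48.37 − 9.325 = 39.04 years.
γ_1 = 51.49/39.04 = 1.319; β = √(1 − 1/γ²) = √0.4250.

β = 0.652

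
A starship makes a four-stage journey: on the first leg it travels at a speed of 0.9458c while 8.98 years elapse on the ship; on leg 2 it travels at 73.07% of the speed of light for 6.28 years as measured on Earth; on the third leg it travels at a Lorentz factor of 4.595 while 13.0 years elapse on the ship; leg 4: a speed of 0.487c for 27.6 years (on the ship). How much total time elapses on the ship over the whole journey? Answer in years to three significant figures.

τ = 53.9 years

Leg 1: 8.98 years is already measured on the ship.
Leg 2: β = 0.7307; γ = 1/√(1 − 0.7307²) = 1/√0.4661 = 1.465; τ_2 = 6.28/1.465 = 4.287 years.
Leg 3: 13.0 years is already measured on the ship.
Leg 4: 27.6 years is already measured on the ship.
Total: 8.980 + 4.287 + 13.00 + 27.60 years.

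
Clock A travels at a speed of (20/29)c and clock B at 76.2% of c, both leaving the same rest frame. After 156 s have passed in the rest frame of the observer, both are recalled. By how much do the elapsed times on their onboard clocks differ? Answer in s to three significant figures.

|τ_A − τ_B| = 11.9 s

A: γ = 1/√(1 − (20/29)²) = 29/21 ≈ 1.381; τ_A = 156/1.381 = 113.0 s.
B: β = 0.762; γ = 1/√(1 − 0.762²) = 1/√0.4194 = 1.544; τ_B = 156/1.544 = 101.0 s.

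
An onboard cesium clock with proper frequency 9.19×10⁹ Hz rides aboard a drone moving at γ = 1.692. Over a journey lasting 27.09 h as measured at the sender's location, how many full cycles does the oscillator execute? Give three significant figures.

N = 5.30×10¹⁴

γ = 1.692
The oscillator's own cycle count is N = f × τ where τ is the proper time aboard the drone. τ = Δt/γ = 27.09/1.692 = 16.01 h = 5.764×10⁴ s.
N = 9.19×10⁹ × 5.764×10⁴ = 5.297×10¹⁴.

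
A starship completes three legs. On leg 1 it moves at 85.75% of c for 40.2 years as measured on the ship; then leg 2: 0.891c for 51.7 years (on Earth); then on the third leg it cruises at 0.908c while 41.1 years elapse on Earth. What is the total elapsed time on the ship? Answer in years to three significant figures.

Leg 1: 40.2 years is already measured on the ship.
Leg 2: γ = 1/√(1 − 0.891²) = 1/√0.2061 = 2.203; τ_2 = 51.7/2.203 = 23.47 years.
Leg 3: γ = 1/√(1 − 0.908²) = 1/√0.1755 = 2.387; τ_3 = 41.1/2.387 = 17.22 years.
Total: 40.20 + 23.47 + 17.22 years.

τ = 80.9 years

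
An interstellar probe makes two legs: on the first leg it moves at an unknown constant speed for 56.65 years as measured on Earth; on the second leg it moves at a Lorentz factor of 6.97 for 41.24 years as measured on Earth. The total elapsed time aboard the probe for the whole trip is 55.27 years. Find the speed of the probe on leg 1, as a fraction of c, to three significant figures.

Leg 1: speed unknown; τ_1 = 56.65/γ_1.
Leg 2: γ = 6.97; τ_2 = 41.24/6.970 = 5.917 years.
Total proper time: τ_1 + 5.917 = 55.27, so τ_1 = 55.27 − 5.917 = 49.35 years.
γ_1 = 56.65/49.35 = 1.148; β = √(1 − 1/γ²) = √0.2410.

β = 0.491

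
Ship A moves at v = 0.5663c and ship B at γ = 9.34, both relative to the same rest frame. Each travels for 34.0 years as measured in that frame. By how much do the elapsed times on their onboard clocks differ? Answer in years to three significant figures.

A: γ = 1/√(1 − 0.5663²) = 1/√0.6793 = 1.213; τ_A = 34.0/1.213 = 28.02 years.
B: γ = 9.34; τ_B = 34.0/9.340 = 3.640 years.

|τ_A − τ_B| = 24.4 years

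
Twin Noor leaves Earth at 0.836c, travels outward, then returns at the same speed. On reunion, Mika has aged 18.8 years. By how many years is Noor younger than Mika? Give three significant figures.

Δt − τ = 8.48 years

γ = 1/√(1 − 0.836²) = 1/√0.3011 = 1.822
Noor's elapsed proper time: τ = 18.8/1.822 = 10.32 years.
Age gap = Δt − τ = 18.8 − 10.32 years.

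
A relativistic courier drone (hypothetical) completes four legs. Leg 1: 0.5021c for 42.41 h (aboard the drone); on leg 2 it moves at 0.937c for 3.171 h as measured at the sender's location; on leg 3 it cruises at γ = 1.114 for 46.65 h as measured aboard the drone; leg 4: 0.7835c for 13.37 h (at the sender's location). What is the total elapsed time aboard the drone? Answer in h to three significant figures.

Leg 1: 42.41 h is already measured aboard the drone.
Leg 2: γ = 1/√(1 − 0.937²) = 1/√0.1220 = 2.863; τ_2 = 3.171/2.863 = 1.108 h.
Leg 3: 46.65 h is already measured aboard the drone.
Leg 4: γ = 1/√(1 − 0.7835²) = 1/√0.3861 = 1.609; τ_4 = 13.37/1.609 = 8.308 h.
Total: 42.41 + 1.108 + 46.65 + 8.308 h.

τ = 98.5 h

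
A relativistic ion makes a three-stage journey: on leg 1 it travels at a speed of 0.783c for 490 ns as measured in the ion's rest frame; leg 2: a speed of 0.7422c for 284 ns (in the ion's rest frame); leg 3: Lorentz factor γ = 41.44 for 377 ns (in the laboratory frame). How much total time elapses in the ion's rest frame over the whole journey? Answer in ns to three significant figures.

τ = 783 ns

Leg 1: 490 ns is already measured in the ion's rest frame.
Leg 2: 284 ns is already measured in the ion's rest frame.
Leg 3: γ = 41.44; τ_3 = 377/41.44 = 9.097 ns.
Total: 490.0 + 284.0 + 9.097 ns.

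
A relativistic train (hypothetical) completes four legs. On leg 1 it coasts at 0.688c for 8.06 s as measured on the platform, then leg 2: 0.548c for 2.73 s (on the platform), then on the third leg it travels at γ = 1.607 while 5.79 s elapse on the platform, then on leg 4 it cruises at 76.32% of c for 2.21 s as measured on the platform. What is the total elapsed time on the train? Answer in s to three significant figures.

τ = 13.2 s

Leg 1: γ = 1/√(1 − 0.688²) = 1/√0.5267 = 1.378; τ_1 = 8.06/1.378 = 5.849 s.
Leg 2: γ = 1/√(1 − 0.548²) = 1/√0.6997 = 1.195; τ_2 = 2.73/1.195 = 2.284 s.
Leg 3: γ = 1.607; τ_3 = 5.79/1.607 = 3.603 s.
Leg 4: β = 0.7632; γ = 1/√(1 − 0.7632²) = 1/√0.4175 = 1.548; τ_4 = 2.21/1.548 = 1.428 s.
Total: 5.849 + 2.284 + 3.603 + 1.428 s.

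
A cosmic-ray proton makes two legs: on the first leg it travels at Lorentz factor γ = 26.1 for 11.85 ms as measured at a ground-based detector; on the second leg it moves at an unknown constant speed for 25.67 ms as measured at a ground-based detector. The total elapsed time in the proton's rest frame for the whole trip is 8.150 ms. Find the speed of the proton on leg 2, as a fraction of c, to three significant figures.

β = 0.954

Leg 1: γ = 26.1; τ_1 = 11.85/26.10 = 0.4540 ms.
Leg 2: speed unknown; τ_2 = 25.67/γ_2.
Total proper time: 0.4540 + τ_2 = 8.150, so τ_2 = 8.150 − 0.4540 = 7.696 ms.
γ_2 = 25.67/7.696 = 3.336; β = √(1 − 1/γ²) = √0.9101.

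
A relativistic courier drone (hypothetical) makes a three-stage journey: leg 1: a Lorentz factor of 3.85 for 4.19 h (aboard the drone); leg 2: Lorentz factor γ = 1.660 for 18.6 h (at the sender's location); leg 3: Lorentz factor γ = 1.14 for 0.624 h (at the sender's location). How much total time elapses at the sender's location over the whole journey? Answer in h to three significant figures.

Δt = 35.4 h

Leg 1: γ = 3.85; Δt_1 = 3.850 × 4.19 = 16.13 h.
Leg 2: 18.6 h is already measured at the sender's location.
Leg 3: 0.624 h is already measured at the sender's location.
Total: 16.13 + 18.60 + 0.6240 h.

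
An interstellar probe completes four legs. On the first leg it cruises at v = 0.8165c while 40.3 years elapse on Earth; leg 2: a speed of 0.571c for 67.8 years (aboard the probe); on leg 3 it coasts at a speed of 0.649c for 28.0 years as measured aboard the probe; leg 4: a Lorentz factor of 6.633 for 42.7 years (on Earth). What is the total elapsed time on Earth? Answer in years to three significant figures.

Leg 1: 40.3 years is already measured on Earth.
Leg 2: γ = 1/√(1 − 0.571²) = 1/√0.6740 = 1.218; Δt_2 = 1.218 × 67.8 = 82.59 years.
Leg 3: γ = 1/√(1 − 0.649²) = 1/√0.5788 = 1.314; Δt_3 = 1.314 × 28.0 = 36.80 years.
Leg 4: 42.7 years is already measured on Earth.
Total: 40.30 + 82.59 + 36.80 + 42.70 years.

Δt = 202 years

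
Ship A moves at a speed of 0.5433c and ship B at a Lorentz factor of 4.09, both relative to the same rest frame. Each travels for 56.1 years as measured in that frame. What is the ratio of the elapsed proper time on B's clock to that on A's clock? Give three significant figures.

A: γ = 1/√(1 − 0.5433²) = 1/√0.7048 = 1.191. B: γ = 4.09.
τ_A/τ_B = γ_B/γ_A = 4.090/1.191 = 3.434, so τ_B/τ_A = 0.2912.

τ_B/τ_A = 0.291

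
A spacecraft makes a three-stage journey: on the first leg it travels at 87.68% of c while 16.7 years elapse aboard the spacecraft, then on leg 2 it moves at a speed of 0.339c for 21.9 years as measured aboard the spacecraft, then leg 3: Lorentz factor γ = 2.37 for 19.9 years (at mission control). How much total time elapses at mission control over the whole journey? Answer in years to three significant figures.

Δt = 77.9 years

Leg 1: β = 0.8768; γ = 1/√(1 − 0.8768²) = 1/√0.2312 = 2.080; Δt_1 = 2.080 × 16.7 = 34.73 years.
Leg 2: γ = 1/√(1 − 0.339²) = 1/√0.8851 = 1.063; Δt_2 = 1.063 × 21.9 = 23.28 years.
Leg 3: 19.9 years is already measured at mission control.
Total: 34.73 + 23.28 + 19.90 years.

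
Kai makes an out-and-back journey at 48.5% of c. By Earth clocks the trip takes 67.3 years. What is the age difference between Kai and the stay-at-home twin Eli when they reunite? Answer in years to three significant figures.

β = 0.485; γ = 1/√(1 − 0.485²) = 1/√0.7648 = 1.143
Kai's elapsed proper time: τ = 67.3/1.143 = 58.85 years.
Age gap = Δt − τ = 67.3 − 58.85 years.

Δt − τ = 8.45 years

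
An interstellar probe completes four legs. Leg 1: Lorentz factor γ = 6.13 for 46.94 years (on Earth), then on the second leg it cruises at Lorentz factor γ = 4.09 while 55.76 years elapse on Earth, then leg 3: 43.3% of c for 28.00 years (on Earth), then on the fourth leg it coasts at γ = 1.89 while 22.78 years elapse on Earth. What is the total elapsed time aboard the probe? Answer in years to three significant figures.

τ = 58.6 years

Leg 1: γ = 6.13; τ_1 = 46.94/6.130 = 7.657 years.
Leg 2: γ = 4.09; τ_2 = 55.76/4.090 = 13.63 years.
Leg 3: β = 0.433; γ = 1/√(1 − 0.433²) = 1/√0.8125 = 1.109; τ_3 = 28.00/1.109 = 25.24 years.
Leg 4: γ = 1.89; τ_4 = 22.78/1.890 = 12.05 years.
Total: 7.657 + 13.63 + 25.24 + 12.05 years.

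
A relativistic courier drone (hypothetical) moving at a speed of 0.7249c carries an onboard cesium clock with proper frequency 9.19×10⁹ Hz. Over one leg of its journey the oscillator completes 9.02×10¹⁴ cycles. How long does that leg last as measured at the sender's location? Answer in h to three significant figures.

γ = 1/√(1 − 0.7249²) = 1/√0.4745 = 1.452
Proper time for N cycles: τ = N/f = 9.02×10¹⁴/(9.19×10⁹) = 9.815×10⁴ s = 27.26 h.
Lab-frame duration Δt = γτ = 1.452 × 27.26 = 39.58 h.

Δt = 39.6 h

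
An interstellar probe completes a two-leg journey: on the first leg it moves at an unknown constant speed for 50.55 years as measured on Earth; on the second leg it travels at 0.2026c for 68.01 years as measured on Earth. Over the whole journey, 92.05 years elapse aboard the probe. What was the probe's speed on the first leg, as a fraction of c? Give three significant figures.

β = 0.864

Leg 1: speed unknown; τ_1 = 50.55/γ_1.
Leg 2: γ = 1/√(1 − 0.2026²) = 1/√0.9590 = 1.021; τ_2 = 68.01/1.021 = 66.60 years.
Total proper time: τ_1 + 66.60 = 92.05, so τ_1 = 92.05 − 66.60 = 25.45 years.
γ_1 = 50.55/25.45 = 1.986; β = √(1 − 1/γ²) = √0.7465.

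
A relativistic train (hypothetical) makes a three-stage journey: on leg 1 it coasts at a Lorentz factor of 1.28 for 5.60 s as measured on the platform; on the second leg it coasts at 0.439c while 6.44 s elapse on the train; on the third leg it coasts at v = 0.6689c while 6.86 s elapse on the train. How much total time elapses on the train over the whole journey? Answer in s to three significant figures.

Leg 1: γ = 1.28; τ_1 = 5.60/1.280 = 4.375 s.
Leg 2: 6.44 s is already measured on the train.
Leg 3: 6.86 s is already measured on the train.
Total: 4.375 + 6.440 + 6.860 s.

τ = 17.7 s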